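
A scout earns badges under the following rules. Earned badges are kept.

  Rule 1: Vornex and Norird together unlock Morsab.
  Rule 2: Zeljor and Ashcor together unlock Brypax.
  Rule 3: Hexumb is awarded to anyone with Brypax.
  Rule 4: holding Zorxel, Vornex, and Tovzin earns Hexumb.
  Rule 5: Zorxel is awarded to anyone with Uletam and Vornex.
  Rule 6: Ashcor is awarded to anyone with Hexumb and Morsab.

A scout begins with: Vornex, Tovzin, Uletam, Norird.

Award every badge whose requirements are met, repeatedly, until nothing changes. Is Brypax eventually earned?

No

Brypax would need Zeljor and Ashcor (Rule 2), but Zeljor is never earned.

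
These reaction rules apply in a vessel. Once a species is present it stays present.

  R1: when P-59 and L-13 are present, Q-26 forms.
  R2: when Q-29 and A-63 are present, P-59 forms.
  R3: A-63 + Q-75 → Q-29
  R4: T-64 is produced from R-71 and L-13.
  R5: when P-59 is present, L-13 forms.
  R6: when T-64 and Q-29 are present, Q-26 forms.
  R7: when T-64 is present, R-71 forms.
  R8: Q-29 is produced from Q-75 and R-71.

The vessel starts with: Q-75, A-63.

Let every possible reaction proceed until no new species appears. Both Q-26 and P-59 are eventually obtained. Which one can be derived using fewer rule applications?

P-59

P-59: A-63 and Q-75 present → Q-29 forms (R3). Q-29 and A-63 present → P-59 forms (R2). [2 rule applications]
Q-26: A-63 and Q-75 present → Q-29 forms (R3). Q-29 and A-63 present → P-59 forms (R2). P-59 present → L-13 forms (R5). P-59 and L-13 present → Q-26 forms (R1). [4 rule applications]
P-59 needs fewer.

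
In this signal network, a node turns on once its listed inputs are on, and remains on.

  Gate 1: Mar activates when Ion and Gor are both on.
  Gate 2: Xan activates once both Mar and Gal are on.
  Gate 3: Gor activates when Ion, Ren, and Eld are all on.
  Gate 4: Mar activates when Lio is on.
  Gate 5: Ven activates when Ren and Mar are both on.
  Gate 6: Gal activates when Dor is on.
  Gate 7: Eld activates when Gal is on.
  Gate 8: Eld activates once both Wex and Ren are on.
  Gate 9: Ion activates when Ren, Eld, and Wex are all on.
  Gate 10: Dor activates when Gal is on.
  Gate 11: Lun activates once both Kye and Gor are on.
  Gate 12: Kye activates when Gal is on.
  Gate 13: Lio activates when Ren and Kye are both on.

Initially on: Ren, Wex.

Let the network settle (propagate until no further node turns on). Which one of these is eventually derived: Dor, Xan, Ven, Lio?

Wex and Ren are on, so Eld activates (Gate 8).
Ren, Eld, and Wex are on, so Ion activates (Gate 9).
Gate 3: Ion, Ren, and Eld on → Gor on.
Ion and Gor are on, so Mar activates (Gate 1).
Gate 5: Ren and Mar on → Ven on.
Lio would need Ren and Kye (Gate 13), but Kye never turns on. Dor would need Gal (Gate 10), but Gal never turns on. Xan would need Mar and Gal (Gate 2), but Gal never turns on.

Ven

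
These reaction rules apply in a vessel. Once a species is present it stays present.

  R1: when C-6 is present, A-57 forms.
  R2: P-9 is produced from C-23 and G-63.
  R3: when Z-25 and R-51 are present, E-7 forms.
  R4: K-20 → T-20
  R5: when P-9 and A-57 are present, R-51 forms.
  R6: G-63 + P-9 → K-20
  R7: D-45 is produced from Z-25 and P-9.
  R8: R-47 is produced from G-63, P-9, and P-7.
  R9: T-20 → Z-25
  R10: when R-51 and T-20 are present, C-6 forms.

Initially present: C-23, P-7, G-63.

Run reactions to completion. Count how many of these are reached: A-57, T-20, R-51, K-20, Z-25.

C-23 and G-63 present → P-9 forms (R2).
G-63 and P-9 present → K-20 forms (R6).
K-20 present → T-20 forms (R4).
T-20 present → Z-25 forms (R9).
A-57 would need C-6 (R1), but C-6 never forms.
T-20: reached.
R-51 would need P-9 and A-57 (R5), but A-57 never forms.
K-20: reached.
Z-25: reached.
Reached: T-20, K-20, and Z-25 — 3 of the 5.

3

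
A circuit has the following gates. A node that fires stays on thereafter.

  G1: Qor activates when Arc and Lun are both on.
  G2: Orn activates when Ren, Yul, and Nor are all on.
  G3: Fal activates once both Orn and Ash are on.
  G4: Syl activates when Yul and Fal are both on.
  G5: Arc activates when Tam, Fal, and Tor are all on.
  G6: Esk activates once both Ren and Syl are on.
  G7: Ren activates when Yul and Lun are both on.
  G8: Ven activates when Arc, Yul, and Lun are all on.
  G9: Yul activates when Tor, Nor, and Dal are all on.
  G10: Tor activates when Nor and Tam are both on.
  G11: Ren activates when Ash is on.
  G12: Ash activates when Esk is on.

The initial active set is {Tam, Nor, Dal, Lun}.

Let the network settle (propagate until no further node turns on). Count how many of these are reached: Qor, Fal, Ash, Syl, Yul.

1

G10: Nor and Tam on → Tor on.
Tor, Nor, and Dal are on, so Yul activates (G9).
Qor would need Arc and Lun (G1), but Arc never turns on.
Fal would need Orn and Ash (G3), but Ash never turns on.
Ash would need Esk (G12), but Esk never turns on.
Syl would need Yul and Fal (G4), but Fal never turns on.
Yul: reached.
Reached: Yul — 1 of the 5.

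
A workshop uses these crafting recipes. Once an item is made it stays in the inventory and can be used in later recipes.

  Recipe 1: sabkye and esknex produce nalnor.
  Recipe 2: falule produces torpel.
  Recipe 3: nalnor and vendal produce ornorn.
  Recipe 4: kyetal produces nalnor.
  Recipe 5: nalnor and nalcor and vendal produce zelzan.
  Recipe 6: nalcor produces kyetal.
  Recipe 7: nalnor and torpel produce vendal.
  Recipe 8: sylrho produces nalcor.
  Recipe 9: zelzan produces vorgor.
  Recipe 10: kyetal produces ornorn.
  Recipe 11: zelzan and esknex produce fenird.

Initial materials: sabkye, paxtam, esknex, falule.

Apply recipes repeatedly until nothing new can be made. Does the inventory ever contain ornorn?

falule → torpel (Recipe 2).
sabkye and esknex → nalnor (Recipe 1).
nalnor and torpel → vendal (Recipe 7).
nalnor and vendal → ornorn (Recipe 3).

Yes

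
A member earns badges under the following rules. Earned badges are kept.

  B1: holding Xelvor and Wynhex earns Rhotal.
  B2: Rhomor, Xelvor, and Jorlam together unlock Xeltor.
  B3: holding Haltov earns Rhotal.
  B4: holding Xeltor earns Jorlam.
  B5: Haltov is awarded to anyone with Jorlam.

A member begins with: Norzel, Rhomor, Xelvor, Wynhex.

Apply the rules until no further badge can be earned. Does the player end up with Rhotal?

With Xelvor and Wynhex, Rhotal is earned (B1).

Yes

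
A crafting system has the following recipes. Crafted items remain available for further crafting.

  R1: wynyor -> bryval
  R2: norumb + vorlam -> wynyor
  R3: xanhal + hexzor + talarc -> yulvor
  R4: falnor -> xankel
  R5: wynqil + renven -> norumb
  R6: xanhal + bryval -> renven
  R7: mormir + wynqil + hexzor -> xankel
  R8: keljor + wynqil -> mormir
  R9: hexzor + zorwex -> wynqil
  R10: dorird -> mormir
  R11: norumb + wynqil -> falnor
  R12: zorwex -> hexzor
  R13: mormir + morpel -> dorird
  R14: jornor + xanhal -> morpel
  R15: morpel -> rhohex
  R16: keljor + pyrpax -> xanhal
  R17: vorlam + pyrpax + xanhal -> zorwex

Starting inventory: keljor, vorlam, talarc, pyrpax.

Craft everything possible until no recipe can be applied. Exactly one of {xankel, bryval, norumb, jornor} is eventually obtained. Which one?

xankel

keljor + pyrpax -> xanhal (R16).
Using R17, vorlam, pyrpax, and xanhal make zorwex.
zorwex -> hexzor (R12).
Using R9, hexzor and zorwex make wynqil.
Using R8, keljor and wynqil make mormir.
mormir + wynqil + hexzor -> xankel (R7).
norumb would need wynqil and renven (R5), but renven is never obtained. bryval would need wynyor (R1), but wynyor is never obtained. No rule produces jornor, and it is not given.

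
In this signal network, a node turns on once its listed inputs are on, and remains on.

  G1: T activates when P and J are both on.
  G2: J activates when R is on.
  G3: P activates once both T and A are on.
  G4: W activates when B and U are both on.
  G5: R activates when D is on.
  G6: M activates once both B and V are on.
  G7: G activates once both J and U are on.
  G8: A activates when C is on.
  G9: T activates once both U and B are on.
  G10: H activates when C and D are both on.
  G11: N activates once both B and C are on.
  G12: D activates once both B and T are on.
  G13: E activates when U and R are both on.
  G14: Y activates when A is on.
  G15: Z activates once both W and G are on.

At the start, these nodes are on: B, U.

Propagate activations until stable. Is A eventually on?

A would need C (G8), but C never turns on.

No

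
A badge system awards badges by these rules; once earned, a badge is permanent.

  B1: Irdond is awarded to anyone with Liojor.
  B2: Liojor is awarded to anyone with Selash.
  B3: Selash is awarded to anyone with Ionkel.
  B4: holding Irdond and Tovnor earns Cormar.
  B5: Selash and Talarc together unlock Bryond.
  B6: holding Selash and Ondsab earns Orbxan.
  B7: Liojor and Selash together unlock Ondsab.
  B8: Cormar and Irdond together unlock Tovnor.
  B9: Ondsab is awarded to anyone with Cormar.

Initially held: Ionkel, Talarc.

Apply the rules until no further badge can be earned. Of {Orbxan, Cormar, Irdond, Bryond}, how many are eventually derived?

3

With Ionkel, Selash is earned (B3).
With Selash and Talarc, Bryond is earned (B5).
With Selash, Liojor is earned (B2).
With Liojor and Selash, Ondsab is earned (B7).
With Liojor, Irdond is earned (B1).
With Selash and Ondsab, Orbxan is earned (B6).
Orbxan: reached.
Cormar would need Irdond and Tovnor (B4), but Tovnor is never earned.
Irdond: reached.
Bryond: reached.
Reached: Orbxan, Irdond, and Bryond — 3 of the 4.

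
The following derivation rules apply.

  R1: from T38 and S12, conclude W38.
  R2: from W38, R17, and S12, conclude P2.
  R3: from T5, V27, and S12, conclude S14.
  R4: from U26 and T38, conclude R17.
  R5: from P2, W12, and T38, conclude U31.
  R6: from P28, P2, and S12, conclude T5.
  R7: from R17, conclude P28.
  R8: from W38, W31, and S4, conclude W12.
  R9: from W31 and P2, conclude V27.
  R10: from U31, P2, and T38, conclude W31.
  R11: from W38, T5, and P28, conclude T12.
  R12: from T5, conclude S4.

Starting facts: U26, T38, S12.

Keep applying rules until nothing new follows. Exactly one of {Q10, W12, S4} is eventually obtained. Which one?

S4

T38 and S12 hold, so W38 follows (R1).
U26 and T38 hold, so R17 follows (R4).
From R17, R7 gives P28.
W38, R17, and S12 hold, so P2 follows (R2).
P28, P2, and S12 hold, so T5 follows (R6).
T5 holds, so S4 follows (R12).
No rule produces Q10, and it is not given. W12 would need W38, W31, and S4 (R8), but W31 is never established.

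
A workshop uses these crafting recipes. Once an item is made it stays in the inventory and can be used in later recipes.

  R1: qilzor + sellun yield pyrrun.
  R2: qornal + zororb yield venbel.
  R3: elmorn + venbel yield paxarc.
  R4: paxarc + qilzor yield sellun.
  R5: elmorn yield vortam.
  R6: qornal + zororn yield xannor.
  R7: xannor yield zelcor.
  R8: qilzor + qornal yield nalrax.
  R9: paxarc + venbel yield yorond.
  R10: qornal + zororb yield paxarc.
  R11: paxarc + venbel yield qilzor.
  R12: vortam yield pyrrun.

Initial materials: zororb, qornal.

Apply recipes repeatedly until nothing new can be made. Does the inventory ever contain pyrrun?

Using R2, qornal and zororb make venbel.
Using R10, qornal and zororb make paxarc.
paxarc + venbel → qilzor (R11).
paxarc + qilzor → sellun (R4).
qilzor + sellun → pyrrun (R1).

Yes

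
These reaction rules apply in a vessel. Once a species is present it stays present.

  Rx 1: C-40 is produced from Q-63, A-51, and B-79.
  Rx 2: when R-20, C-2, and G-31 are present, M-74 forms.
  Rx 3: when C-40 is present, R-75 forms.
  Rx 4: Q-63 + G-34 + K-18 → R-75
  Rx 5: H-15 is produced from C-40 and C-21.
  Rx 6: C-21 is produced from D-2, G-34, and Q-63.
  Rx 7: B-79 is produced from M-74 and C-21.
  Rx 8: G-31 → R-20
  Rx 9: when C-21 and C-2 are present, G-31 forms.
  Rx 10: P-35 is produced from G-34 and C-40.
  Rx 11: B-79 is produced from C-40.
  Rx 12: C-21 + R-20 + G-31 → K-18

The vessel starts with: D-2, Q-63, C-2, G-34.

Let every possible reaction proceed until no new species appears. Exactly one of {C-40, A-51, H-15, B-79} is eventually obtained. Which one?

D-2, G-34, and Q-63 present → C-21 forms (Rx 6).
C-21 and C-2 present → G-31 forms (Rx 9).
G-31 present → R-20 forms (Rx 8).
R-20, C-2, and G-31 present → M-74 forms (Rx 2).
M-74 and C-21 present → B-79 forms (Rx 7).
C-40 would need Q-63, A-51, and B-79 (Rx 1), but A-51 never forms. H-15 would need C-40 and C-21 (Rx 5), but C-40 never forms. No rule produces A-51, and it is not given.

B-79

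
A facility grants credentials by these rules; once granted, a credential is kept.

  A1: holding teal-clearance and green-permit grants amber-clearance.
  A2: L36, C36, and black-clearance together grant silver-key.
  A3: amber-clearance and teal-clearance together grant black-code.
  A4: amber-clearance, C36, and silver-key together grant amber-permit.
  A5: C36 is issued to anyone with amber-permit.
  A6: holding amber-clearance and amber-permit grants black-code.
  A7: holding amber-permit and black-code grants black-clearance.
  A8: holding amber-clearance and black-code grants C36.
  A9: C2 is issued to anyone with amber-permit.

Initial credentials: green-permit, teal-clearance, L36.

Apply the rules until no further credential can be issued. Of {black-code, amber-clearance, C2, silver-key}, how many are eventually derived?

Holding teal-clearance and green-permit grants amber-clearance (A1).
Holding amber-clearance and teal-clearance grants black-code (A3).
black-code: reached.
amber-clearance: reached.
C2 would need amber-permit (A9), but amber-permit is never granted.
silver-key would need L36, C36, and black-clearance (A2), but black-clearance is never granted.
Reached: black-code and amber-clearance — 2 of the 4.

2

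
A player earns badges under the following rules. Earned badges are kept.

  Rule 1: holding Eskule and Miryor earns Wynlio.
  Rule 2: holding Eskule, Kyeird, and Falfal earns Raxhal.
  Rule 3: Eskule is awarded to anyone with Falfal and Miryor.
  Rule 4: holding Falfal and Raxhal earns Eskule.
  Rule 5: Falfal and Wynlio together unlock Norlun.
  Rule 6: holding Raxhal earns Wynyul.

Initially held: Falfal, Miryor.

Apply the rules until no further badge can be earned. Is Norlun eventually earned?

Yes

With Falfal and Miryor, Eskule is earned (Rule 3).
With Eskule and Miryor, Wynlio is earned (Rule 1).
With Falfal and Wynlio, Norlun is earned (Rule 5).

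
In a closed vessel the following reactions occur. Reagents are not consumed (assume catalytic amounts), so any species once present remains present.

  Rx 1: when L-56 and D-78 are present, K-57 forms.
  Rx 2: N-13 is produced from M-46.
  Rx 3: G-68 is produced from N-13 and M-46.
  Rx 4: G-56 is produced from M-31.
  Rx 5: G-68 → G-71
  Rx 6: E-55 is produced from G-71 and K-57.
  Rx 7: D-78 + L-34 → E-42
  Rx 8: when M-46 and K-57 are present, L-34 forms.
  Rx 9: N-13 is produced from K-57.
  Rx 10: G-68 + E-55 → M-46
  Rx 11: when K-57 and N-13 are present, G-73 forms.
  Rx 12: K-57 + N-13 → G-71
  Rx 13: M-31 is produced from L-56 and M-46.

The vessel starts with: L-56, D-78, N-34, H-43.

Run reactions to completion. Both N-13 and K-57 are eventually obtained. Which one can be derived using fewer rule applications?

K-57: L-56 and D-78 present → K-57 forms (Rx 1). [1 rule application]
N-13: L-56 and D-78 present → K-57 forms (Rx 1). K-57 present → N-13 forms (Rx 9). [2 rule applications]
K-57 needs fewer.

K-57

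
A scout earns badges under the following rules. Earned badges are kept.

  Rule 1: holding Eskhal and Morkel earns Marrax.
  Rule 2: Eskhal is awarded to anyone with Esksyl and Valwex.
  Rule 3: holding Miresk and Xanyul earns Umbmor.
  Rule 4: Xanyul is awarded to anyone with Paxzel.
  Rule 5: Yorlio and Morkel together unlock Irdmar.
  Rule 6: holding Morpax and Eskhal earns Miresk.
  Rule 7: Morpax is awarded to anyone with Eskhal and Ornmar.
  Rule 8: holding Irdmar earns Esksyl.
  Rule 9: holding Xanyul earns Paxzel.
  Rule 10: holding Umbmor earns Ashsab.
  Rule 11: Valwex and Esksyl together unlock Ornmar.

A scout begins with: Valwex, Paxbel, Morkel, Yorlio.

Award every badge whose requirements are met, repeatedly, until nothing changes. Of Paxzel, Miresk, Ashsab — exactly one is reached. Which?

Miresk

With Yorlio and Morkel, Irdmar is earned (Rule 5).
With Irdmar, Esksyl is earned (Rule 8).
With Valwex and Esksyl, Ornmar is earned (Rule 11).
With Esksyl and Valwex, Eskhal is earned (Rule 2).
With Eskhal and Ornmar, Morpax is earned (Rule 7).
With Morpax and Eskhal, Miresk is earned (Rule 6).
Ashsab would need Umbmor (Rule 10), but Umbmor is never earned. Paxzel would need Xanyul (Rule 9), but Xanyul is never earned.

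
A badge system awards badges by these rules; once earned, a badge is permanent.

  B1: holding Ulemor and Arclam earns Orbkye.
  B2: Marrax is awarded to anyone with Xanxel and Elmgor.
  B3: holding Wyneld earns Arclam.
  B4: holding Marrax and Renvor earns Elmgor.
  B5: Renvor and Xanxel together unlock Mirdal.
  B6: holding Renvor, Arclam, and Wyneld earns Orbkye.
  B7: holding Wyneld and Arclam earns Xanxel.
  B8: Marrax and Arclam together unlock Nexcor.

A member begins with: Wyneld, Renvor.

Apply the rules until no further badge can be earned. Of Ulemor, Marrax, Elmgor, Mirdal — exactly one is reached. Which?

Mirdal

With Wyneld, Arclam is earned (B3).
With Wyneld and Arclam, Xanxel is earned (B7).
With Renvor and Xanxel, Mirdal is earned (B5).
Elmgor would need Marrax and Renvor (B4), but Marrax is never earned. Marrax would need Xanxel and Elmgor (B2), but Elmgor is never earned. No rule produces Ulemor, and it is not given.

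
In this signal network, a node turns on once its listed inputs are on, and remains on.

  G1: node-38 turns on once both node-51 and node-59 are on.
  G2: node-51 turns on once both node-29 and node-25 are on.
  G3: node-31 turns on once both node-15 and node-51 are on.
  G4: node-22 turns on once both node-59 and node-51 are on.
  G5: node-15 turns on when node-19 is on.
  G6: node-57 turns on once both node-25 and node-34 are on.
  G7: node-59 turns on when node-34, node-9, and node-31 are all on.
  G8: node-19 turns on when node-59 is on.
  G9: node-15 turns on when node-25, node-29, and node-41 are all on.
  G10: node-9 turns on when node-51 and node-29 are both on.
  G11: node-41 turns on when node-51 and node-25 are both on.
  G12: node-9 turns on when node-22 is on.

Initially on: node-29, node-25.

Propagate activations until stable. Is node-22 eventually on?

node-22 would need node-59 and node-51 (G4), but node-59 never turns on.

No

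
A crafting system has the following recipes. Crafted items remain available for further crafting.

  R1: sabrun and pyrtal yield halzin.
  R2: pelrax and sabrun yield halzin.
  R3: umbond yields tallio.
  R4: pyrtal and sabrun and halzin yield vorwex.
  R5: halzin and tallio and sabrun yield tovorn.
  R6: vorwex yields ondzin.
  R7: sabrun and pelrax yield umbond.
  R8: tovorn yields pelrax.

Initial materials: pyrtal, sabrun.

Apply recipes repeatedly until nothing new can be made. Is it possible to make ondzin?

Using R1, sabrun and pyrtal make halzin.
pyrtal and sabrun and halzin → vorwex (R4).
vorwex → ondzin (R6).

Yes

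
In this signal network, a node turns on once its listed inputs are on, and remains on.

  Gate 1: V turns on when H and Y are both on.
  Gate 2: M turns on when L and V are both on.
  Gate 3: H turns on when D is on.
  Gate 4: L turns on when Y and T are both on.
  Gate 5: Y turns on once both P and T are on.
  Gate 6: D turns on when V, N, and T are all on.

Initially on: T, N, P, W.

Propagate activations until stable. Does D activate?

D would need V, N, and T (Gate 6), but V never turns on.

No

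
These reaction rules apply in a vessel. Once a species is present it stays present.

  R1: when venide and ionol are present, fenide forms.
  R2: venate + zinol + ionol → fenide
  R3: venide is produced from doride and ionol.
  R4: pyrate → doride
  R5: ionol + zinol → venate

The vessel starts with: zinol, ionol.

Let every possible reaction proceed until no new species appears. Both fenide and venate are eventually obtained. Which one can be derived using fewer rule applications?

venate

venate: ionol and zinol present → venate forms (R5). [1 rule application]
fenide: ionol and zinol present → venate forms (R5). venate, zinol, and ionol present → fenide forms (R2). [2 rule applications]
venate needs fewer.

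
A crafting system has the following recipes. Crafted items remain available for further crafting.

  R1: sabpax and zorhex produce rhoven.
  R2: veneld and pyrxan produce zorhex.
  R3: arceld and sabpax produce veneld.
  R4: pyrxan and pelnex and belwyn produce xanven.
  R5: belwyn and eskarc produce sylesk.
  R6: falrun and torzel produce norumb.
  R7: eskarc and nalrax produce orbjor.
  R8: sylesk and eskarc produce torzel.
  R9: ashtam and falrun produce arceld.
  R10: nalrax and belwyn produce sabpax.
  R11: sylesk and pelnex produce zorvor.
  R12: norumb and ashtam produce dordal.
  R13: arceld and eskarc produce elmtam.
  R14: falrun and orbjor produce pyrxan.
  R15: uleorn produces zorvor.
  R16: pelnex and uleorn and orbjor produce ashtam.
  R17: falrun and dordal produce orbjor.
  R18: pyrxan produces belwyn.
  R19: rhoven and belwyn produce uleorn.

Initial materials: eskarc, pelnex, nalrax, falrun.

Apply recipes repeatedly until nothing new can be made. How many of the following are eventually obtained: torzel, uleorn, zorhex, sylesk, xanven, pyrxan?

4

eskarc and nalrax → orbjor (R7).
falrun and orbjor → pyrxan (R14).
Using R18, pyrxan makes belwyn.
pyrxan and pelnex and belwyn → xanven (R4).
Using R5, belwyn and eskarc make sylesk.
sylesk and eskarc → torzel (R8).
torzel: reached.
uleorn would need rhoven and belwyn (R19), but rhoven is never obtained.
zorhex would need veneld and pyrxan (R2), but veneld is never obtained.
sylesk: reached.
xanven: reached.
pyrxan: reached.
Reached: torzel, sylesk, xanven, and pyrxan — 4 of the 6.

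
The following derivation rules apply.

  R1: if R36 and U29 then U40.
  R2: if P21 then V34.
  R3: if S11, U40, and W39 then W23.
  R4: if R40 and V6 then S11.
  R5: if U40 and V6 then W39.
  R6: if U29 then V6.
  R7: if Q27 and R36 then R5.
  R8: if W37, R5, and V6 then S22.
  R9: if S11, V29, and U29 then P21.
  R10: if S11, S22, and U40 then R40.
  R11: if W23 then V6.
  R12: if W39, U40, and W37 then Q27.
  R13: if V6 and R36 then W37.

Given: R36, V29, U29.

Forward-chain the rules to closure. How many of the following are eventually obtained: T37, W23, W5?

No rule produces T37, and it is not given.
W23 would need S11, U40, and W39 (R3), but S11 is never established.
No rule produces W5, and it is not given.
None of the 3 are reached.

0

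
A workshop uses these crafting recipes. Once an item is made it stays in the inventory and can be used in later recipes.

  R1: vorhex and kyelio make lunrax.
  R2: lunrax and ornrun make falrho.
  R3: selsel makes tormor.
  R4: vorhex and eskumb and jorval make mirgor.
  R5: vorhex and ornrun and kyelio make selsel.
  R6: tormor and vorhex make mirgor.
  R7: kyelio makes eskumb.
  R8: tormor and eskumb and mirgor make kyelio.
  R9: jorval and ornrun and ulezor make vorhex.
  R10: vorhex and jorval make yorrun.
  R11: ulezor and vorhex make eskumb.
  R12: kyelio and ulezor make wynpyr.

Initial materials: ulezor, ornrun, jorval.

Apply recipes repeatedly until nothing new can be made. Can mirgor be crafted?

Yes

Using R9, jorval, ornrun, and ulezor make vorhex.
Using R11, ulezor and vorhex make eskumb.
vorhex and eskumb and jorval → mirgor (R4).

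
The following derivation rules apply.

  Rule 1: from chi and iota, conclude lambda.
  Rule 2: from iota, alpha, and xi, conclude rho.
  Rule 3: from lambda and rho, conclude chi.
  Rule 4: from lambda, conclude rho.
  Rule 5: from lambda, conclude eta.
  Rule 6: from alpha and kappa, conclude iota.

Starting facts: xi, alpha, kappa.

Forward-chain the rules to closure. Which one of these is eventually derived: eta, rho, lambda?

rho

From alpha and kappa, Rule 6 gives iota.
iota, alpha, and xi hold, so rho follows (Rule 2).
lambda would need chi and iota (Rule 1), but chi is never established. eta would need lambda (Rule 5), but lambda is never established.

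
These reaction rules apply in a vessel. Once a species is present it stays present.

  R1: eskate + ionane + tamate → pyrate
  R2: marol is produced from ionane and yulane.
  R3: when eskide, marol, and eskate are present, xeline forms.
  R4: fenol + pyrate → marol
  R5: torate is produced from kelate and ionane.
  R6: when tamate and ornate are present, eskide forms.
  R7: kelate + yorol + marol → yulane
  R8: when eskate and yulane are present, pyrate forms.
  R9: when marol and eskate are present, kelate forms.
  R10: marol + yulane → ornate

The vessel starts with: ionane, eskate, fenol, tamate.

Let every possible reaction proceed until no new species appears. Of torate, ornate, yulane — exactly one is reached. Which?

torate

eskate, ionane, and tamate present → pyrate forms (R1).
fenol and pyrate present → marol forms (R4).
marol and eskate present → kelate forms (R9).
kelate and ionane present → torate forms (R5).
ornate would need marol and yulane (R10), but yulane never forms. yulane would need kelate, yorol, and marol (R7), but yorol never forms.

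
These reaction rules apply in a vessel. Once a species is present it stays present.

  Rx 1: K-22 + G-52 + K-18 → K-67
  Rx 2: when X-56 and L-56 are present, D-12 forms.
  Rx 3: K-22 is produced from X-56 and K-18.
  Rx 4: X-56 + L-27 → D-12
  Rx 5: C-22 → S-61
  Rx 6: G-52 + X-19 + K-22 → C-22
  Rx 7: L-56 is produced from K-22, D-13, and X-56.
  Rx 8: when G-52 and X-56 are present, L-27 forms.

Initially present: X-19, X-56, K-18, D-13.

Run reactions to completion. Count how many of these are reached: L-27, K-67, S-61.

0

L-27 would need G-52 and X-56 (Rx 8), but G-52 never forms.
K-67 would need K-22, G-52, and K-18 (Rx 1), but G-52 never forms.
S-61 would need C-22 (Rx 5), but C-22 never forms.
None of the 3 are reached.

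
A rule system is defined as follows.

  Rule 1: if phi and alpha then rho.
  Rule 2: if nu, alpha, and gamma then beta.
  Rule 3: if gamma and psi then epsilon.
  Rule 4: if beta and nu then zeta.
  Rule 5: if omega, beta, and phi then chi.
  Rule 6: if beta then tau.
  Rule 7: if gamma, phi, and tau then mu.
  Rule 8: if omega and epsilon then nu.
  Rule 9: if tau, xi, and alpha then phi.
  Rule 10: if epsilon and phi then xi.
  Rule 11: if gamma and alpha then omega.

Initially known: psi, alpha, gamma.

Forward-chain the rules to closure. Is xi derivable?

No

xi would need epsilon and phi (Rule 10), but phi is never established.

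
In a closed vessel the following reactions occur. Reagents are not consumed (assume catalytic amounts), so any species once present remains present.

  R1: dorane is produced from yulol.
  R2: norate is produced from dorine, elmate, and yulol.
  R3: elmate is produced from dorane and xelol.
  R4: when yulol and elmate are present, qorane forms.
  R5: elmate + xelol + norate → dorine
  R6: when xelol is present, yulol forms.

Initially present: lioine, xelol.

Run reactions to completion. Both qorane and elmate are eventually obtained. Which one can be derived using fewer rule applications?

elmate

elmate: xelol present → yulol forms (R6). yulol present → dorane forms (R1). dorane and xelol present → elmate forms (R3). [3 rule applications]
qorane: xelol present → yulol forms (R6). yulol present → dorane forms (R1). dorane and xelol present → elmate forms (R3). yulol and elmate present → qorane forms (R4). [4 rule applications]
elmate needs fewer.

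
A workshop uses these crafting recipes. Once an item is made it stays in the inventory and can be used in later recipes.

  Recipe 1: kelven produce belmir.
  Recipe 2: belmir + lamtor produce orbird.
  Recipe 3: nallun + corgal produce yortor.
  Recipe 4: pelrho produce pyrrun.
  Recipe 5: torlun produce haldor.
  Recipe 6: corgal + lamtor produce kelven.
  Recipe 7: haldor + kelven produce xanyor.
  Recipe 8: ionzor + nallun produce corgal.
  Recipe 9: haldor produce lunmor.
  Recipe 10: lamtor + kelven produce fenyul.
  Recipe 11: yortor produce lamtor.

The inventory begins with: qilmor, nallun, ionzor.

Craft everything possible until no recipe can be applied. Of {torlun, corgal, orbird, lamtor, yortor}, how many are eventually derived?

Using Recipe 8, ionzor and nallun make corgal.
Using Recipe 3, nallun and corgal make yortor.
yortor → lamtor (Recipe 11).
Using Recipe 6, corgal and lamtor make kelven.
kelven → belmir (Recipe 1).
Using Recipe 2, belmir and lamtor make orbird.
No rule produces torlun, and it is not given.
corgal: reached.
orbird: reached.
lamtor: reached.
yortor: reached.
Reached: corgal, orbird, lamtor, and yortor — 4 of the 5.

4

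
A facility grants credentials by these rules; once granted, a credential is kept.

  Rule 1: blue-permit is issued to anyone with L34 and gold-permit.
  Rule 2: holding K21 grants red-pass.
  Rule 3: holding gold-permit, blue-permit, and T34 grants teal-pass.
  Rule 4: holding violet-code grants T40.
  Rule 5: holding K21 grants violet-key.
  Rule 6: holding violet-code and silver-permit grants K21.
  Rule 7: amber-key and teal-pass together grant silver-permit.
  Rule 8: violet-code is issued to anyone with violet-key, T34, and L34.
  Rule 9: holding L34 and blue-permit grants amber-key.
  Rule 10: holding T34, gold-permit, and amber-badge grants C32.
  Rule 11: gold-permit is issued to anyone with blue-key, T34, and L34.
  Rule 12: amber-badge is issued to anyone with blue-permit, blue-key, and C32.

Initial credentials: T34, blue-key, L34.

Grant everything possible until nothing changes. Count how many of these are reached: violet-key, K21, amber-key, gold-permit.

2

Holding blue-key, T34, and L34 grants gold-permit (Rule 11).
Holding L34 and gold-permit grants blue-permit (Rule 1).
Holding L34 and blue-permit grants amber-key (Rule 9).
violet-key would need K21 (Rule 5), but K21 is never granted.
K21 would need violet-code and silver-permit (Rule 6), but violet-code is never granted.
amber-key: reached.
gold-permit: reached.
Reached: amber-key and gold-permit — 2 of the 4.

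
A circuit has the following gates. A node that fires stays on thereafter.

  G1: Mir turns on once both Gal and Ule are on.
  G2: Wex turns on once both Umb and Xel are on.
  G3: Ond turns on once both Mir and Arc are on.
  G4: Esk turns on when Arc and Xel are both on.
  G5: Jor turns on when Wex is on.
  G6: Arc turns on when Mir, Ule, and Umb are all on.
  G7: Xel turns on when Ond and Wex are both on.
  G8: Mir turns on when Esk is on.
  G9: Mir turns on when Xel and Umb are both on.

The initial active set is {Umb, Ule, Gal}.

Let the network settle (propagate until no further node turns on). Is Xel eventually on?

No

Xel would need Ond and Wex (G7), but Wex never turns on.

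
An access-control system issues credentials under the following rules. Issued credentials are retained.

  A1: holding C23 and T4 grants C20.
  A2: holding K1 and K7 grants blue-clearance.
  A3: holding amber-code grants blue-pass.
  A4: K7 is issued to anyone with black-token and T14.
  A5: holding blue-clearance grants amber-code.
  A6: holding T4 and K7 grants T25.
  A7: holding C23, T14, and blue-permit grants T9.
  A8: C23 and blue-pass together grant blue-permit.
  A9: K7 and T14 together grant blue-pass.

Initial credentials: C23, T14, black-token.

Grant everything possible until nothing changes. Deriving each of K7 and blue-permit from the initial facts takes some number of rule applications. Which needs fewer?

K7

K7: Holding black-token and T14 grants K7 (A4). [1 rule application]
blue-permit: Holding black-token and T14 grants K7 (A4). Holding K7 and T14 grants blue-pass (A9). Holding C23 and blue-pass grants blue-permit (A8). [3 rule applications]
K7 needs fewer.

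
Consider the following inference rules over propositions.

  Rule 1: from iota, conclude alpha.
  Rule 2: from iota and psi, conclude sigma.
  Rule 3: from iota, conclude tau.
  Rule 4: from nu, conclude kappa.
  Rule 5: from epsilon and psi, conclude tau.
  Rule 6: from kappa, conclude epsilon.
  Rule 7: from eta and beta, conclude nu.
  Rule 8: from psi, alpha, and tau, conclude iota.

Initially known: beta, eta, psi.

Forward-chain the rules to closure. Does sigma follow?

sigma would need iota and psi (Rule 2), but iota is never established.

No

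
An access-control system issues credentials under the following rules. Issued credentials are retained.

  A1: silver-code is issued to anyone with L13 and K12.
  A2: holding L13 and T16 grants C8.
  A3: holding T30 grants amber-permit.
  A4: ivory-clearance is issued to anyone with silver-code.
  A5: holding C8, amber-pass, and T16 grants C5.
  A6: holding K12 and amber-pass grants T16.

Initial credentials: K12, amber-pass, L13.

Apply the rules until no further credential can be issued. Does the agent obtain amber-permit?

No

amber-permit would need T30 (A3), but T30 is never granted.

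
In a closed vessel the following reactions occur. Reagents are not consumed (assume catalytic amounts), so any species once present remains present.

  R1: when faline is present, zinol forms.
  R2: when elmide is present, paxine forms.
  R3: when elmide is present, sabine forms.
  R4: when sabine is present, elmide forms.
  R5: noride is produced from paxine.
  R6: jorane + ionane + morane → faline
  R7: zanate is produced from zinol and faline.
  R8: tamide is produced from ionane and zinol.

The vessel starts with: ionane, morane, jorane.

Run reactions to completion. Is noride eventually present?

noride would need paxine (R5), but paxine never forms.

No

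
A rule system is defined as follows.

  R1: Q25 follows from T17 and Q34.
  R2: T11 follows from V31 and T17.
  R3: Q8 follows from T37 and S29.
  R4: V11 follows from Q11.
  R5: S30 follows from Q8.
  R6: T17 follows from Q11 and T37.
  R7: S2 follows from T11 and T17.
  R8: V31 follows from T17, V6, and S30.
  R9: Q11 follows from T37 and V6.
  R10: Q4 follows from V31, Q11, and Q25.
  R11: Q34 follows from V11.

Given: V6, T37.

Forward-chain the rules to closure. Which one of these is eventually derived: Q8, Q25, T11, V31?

Q25

From T37 and V6, R9 gives Q11.
From Q11, R4 gives V11.
Q11 and T37 hold, so T17 follows (R6).
V11 holds, so Q34 follows (R11).
T17 and Q34 hold, so Q25 follows (R1).
Q8 would need T37 and S29 (R3), but S29 is never established. T11 would need V31 and T17 (R2), but V31 is never established. V31 would need T17, V6, and S30 (R8), but S30 is never established.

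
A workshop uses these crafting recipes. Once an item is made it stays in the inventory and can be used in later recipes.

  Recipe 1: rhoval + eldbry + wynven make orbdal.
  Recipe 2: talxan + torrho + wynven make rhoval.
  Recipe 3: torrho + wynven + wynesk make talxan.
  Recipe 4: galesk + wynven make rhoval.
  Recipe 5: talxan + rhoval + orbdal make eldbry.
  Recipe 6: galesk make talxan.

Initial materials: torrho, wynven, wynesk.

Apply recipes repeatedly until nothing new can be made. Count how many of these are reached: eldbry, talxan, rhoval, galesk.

Using Recipe 3, torrho, wynven, and wynesk make talxan.
talxan + torrho + wynven → rhoval (Recipe 2).
eldbry would need talxan, rhoval, and orbdal (Recipe 5), but orbdal is never obtained.
talxan: reached.
rhoval: reached.
No rule produces galesk, and it is not given.
Reached: talxan and rhoval — 2 of the 4.

2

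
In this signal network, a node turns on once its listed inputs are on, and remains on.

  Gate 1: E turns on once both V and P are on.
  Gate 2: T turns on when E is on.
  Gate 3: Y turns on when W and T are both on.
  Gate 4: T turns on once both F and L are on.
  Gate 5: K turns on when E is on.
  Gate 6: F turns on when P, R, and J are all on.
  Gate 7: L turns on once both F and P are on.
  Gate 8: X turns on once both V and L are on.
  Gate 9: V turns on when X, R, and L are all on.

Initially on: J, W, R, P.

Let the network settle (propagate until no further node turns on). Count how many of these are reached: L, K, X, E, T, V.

2

Gate 6: P, R, and J on → F on.
Gate 7: F and P on → L on.
Gate 4: F and L on → T on.
L: reached.
K would need E (Gate 5), but E never turns on.
X would need V and L (Gate 8), but V never turns on.
E would need V and P (Gate 1), but V never turns on.
T: reached.
V would need X, R, and L (Gate 9), but X never turns on.
Reached: L and T — 2 of the 6.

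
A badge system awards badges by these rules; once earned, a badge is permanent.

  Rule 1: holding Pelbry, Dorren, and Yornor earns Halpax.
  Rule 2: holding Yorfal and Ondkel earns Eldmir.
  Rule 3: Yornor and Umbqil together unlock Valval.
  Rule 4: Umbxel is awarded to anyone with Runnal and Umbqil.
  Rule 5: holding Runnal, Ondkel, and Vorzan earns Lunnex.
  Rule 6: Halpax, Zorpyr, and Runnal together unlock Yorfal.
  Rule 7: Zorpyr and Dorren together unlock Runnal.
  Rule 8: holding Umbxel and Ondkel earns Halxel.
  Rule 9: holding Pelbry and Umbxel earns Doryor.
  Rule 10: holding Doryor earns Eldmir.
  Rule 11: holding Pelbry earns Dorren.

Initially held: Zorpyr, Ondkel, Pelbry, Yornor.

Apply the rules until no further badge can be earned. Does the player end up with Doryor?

Doryor would need Pelbry and Umbxel (Rule 9), but Umbxel is never earned.

No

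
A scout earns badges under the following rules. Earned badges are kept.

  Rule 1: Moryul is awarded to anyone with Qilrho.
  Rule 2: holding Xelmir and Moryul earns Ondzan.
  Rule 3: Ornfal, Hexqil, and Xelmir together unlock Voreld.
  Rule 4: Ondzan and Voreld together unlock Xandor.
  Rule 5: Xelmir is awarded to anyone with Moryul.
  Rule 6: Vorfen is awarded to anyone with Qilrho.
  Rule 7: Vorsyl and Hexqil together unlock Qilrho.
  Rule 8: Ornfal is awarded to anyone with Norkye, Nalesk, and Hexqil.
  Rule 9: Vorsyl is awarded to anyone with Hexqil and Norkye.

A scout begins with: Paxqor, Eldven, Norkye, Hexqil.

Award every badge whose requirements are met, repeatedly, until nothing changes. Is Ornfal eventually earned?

Ornfal would need Norkye, Nalesk, and Hexqil (Rule 8), but Nalesk is never earned.

No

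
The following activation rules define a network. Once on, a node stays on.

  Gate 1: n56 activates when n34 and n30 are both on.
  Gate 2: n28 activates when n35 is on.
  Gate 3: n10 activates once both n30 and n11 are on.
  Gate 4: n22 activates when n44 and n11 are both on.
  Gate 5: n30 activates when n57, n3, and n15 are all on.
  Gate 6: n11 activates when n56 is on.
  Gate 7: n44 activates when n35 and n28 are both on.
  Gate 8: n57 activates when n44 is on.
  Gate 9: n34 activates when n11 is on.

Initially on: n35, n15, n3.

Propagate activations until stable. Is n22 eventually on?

n22 would need n44 and n11 (Gate 4), but n11 never turns on.

No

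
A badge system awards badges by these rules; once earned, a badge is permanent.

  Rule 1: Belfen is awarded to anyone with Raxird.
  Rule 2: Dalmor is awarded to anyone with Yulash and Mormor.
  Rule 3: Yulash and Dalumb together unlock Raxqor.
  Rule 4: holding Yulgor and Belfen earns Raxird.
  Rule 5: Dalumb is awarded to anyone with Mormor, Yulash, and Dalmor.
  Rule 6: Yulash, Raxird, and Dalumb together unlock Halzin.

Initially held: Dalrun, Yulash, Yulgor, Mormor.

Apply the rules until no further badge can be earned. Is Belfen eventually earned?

No

Belfen would need Raxird (Rule 1), but Raxird is never earned.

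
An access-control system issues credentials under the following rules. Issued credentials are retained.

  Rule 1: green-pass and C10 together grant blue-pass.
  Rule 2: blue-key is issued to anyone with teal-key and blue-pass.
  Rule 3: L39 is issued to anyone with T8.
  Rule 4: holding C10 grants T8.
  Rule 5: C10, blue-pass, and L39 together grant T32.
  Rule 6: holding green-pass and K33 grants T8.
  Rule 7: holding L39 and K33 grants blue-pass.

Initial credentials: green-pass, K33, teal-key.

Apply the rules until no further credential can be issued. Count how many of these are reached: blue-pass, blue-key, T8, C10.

Holding green-pass and K33 grants T8 (Rule 6).
Holding T8 grants L39 (Rule 3).
Holding L39 and K33 grants blue-pass (Rule 7).
Holding teal-key and blue-pass grants blue-key (Rule 2).
blue-pass: reached.
blue-key: reached.
T8: reached.
No rule produces C10, and it is not given.
Reached: blue-pass, blue-key, and T8 — 3 of the 4.

3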